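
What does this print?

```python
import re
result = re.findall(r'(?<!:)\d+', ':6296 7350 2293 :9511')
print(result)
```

Because the assertion is negative and zero-width, positions next to the forbidden text are skipped.
With no groups in the pattern, `findall` gives back each whole match — 4 here.

['296', '7350', '2293', '511']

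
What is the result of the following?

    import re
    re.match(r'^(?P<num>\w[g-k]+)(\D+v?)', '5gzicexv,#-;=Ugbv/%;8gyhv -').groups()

The pattern matches anchored at the start of the string; then a word character, then one or more of a character in [g-k] (captured as 'num'); then one or more of a non-digit, then optionally a literal 'v' (captured).
`match` is anchored at position 0; if the pattern doesn't fit there, it returns None.
The match spans [0:20] → '5gzicexv,#-;=Ugbv/%;'.
Captured: group 1 = '5g', group 2 = 'zicexv,#-;=Ugbv/%;'.

('5g', 'zicexv,#-;=Ugbv/%;')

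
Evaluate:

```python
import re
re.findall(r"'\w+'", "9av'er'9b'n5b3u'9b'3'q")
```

Matches: at [3:7] → "'er'"; at [9:16] → "'n5b3u'"; at [18:21] → "'3'".
No capturing groups, so `findall` returns the 3 full match strings.

["'er'", "'n5b3u'", "'3'"]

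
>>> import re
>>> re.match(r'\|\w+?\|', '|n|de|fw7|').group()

'|n|'

With `match`, the pattern is implicitly anchored at the beginning.
The match spans [0:3] → '|n|'.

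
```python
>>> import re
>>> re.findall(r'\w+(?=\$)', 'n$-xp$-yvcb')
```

The `(?=…)`/`(?<=…)` assertion just peeks at neighbouring text; it doesn't advance the match position.
Walking the string: at [0:1] → 'n'; at [3:5] → 'xp'.
`findall` yields the raw match text (2 of them) because the pattern has no groups.

['n', 'xp']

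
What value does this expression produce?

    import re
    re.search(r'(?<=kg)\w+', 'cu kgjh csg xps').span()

The positive lookaround only admits positions where the adjacent text matches; those characters stay outside the span.
`re.search` tries every starting position until one works.
The match spans [5:7] → 'jh'.

(5, 7)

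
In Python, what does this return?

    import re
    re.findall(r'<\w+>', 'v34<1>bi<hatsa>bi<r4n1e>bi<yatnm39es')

Scanning left to right: at [3:6] → '<1>'; at [8:15] → '<hatsa>'; at [17:24] → '<r4n1e>'.
With no groups in the pattern, `findall` gives back each whole match — 3 here.

['<1>', '<hatsa>', '<r4n1e>']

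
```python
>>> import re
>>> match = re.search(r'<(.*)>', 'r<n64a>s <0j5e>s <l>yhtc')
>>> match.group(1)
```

'n64a>s <0j5e>s <l'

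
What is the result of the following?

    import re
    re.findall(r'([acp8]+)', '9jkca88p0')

['ca88p']

`findall` collects group 1 from the one match (1 total).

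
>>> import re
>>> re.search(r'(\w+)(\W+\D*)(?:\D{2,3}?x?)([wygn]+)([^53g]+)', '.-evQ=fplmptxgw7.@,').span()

The pattern matches one or more of a word character (captured); then one or more of a non-word character, then zero or more of a non-digit (captured); then 2 to 3 of a non-digit (lazy), then optionally a literal 'x' (non-capturing group); then one or more of one of [wygn] (captured); then one or more of any character except [53g] (captured).
`search` walks the string left to right and returns the first match it finds.
The match spans [2:19] → 'evQ=fplmptxgw7.@,'.
Captured: group 1 = 'evQ', group 2 = '=fplmpt', group 3 = 'w', group 4 = '7.@,'.

(2, 19)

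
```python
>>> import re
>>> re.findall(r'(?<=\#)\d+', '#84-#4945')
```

The positive lookaround only admits positions where the adjacent text matches; those characters stay outside the span.
Matches: at [1:3] → '84'; at [5:9] → '4945'.
`findall` yields the raw match text (2 of them) because the pattern has no groups.

['84', '4945']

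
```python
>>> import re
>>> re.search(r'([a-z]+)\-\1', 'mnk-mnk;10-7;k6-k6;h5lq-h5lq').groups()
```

The backreference `\1` re-matches whatever the first group consumed, character for character.
Unlike `match`, `search` isn't anchored — it looks for the pattern anywhere in the string.
The match spans [0:7] → 'mnk-mnk'.
Captured: group 1 = 'mnk'.

('mnk',)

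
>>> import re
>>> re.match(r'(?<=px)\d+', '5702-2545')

None

`re.match` only tries the pattern at the start of the string.
Here position 0 doesn't satisfy it, so the call returns None.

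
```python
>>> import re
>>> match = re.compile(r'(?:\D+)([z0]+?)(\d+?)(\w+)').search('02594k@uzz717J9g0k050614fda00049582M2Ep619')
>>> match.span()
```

(5, 42)

The match spans [5:42] → 'k@uzz717J9g0k050614fda00049582M2Ep619'.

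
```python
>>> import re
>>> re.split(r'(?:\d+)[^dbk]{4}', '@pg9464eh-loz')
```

['@pg', 'oz']

This matches one or more of a digit (non-capturing group); then exactly 4 of any character except [dbk].
The string is cut at each match, leaving 2 pieces.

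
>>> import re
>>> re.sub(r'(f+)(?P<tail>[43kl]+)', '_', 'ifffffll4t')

This matches one or more of a literal 'f' (captured); then one or more of one of [43kl] (captured as 'tail').
Every occurrence is swapped for '_'.

'i_t'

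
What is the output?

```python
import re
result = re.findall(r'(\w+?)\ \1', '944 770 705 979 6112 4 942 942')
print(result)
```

A backreference is literal: `\1` must see the identical characters the first group matched.
Because there's exactly one group, `findall` drops the full match and keeps group 1 from each hit.

['70', '942']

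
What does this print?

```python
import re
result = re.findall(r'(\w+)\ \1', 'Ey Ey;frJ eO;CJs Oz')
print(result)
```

['Ey']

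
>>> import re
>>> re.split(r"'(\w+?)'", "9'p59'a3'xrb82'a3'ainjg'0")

['9', 'p59', 'a3', 'xrb82', 'a3', 'ainjg', '0']

Matches to split on: at [1:6] → "'p59'"; at [8:15] → "'xrb82'"; at [17:24] → "'ainjg'".
With a capturing group present, the delimiter's captured portion is kept in the result list.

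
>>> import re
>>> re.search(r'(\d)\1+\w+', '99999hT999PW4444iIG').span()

(0, 19)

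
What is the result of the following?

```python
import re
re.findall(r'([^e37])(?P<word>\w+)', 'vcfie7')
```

The pattern matches any character except [e37] (captured); then one or more of a word character (captured as 'word').
Matches: at [0:6] match 'vcfie7', groups = ('v', 'cfie7').
`findall` packs the 2 group values into a tuple for every match.

[('v', 'cfie7')]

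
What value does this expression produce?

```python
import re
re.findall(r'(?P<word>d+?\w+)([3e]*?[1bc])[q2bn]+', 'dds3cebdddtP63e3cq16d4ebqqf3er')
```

Pattern: one or more of the literal 'd' (lazy), then one or more of a word character (captured as 'word'); then zero or more of one of [3e] (lazy), then one of [1bc] (captured); then one or more of one of [q2bn].
Matches: at [0:26] match 'dds3cebdddtP63e3cq16d4ebqq', groups = ('dds3cebdddtP63e3cq16d4e', 'b').
With 2 capturing groups, `findall` returns a 2-tuple per match.

[('dds3cebdddtP63e3cq16d4e', 'b')]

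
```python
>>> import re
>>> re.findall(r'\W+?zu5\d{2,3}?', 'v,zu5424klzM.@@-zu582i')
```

Pattern: one or more of a non-word character (lazy); then the literal 'zu5', then 2 to 3 of a digit (lazy).
Walking the string: at [1:7] → ',zu542'; at [12:21] → '.@@-zu582'.
No capturing groups, so `findall` returns the 2 full match strings.

[',zu542', '.@@-zu582']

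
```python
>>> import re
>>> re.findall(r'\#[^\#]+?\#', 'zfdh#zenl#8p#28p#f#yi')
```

['#zenl#', '#28p#']

`findall` yields the raw match text (2 of them) because the pattern has no groups.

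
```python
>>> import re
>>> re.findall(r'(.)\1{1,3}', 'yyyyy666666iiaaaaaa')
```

['y', '6', '6', 'i', 'a', 'a']

`\1` has to match the exact text group 1 already captured.
Walking the string: at [0:4] match 'yyyy', group 1 = 'y'; at [5:9] match '6666', group 1 = '6'; at [9:11] match '66', group 1 = '6'; at [11:13] match 'ii', group 1 = 'i'; at [13:17] match 'aaaa', group 1 = 'a'; ….
One capturing group, so `findall` returns just the captured substring from each match — 6 in all.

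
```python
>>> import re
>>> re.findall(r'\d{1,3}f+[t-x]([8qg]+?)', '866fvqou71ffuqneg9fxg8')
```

['q', 'q', 'g']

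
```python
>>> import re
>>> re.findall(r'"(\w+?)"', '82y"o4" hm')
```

`findall` collects group 1 from the one match (1 total).

['o4']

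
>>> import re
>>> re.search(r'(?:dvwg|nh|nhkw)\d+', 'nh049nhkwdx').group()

'nh049'

The match spans [0:5] → 'nh049'.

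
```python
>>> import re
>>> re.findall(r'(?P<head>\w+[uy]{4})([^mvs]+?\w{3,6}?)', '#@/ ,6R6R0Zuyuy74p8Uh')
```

Pattern: one or more of a word character, then exactly 4 of one of [uy] (captured as 'head'); then one or more of any character except [mvs] (lazy), then 3 to 6 of a word character (lazy) (captured).
A `+?`/`*?`/`{m,n}?` starts at its minimum and grows only as far as needed for what follows to match.
Walking the string: at [5:19] match '6R6R0Zuyuy74p8', groups = ('6R6R0Zuyuy', '74p8').
2 groups means the one result is a tuple of 2 captured strings — 1 here.

[('6R6R0Zuyuy', '74p8')]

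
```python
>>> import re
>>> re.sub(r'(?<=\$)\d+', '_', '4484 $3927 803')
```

The lookaround is zero-width — it requires the adjacent text to match without consuming it, so the asserted text isn't part of the match.
`sub` substitutes '_' at each match site.

'4484 $_ 803'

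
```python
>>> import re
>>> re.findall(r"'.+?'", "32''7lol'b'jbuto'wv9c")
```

Because the quantifier is non-greedy, it stops expanding at the earliest point where the rest of the pattern can succeed.
Walking the string: at [2:9] → "''7lol'"; at [10:17] → "'jbuto'".
No capturing groups, so `findall` returns the 2 full match strings.

["''7lol'", "'jbuto'"]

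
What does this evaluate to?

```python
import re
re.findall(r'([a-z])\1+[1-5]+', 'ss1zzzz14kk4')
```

`\1` is not a pattern — it's the concrete string captured by group 1, re-applied verbatim.
Because there's exactly one group, `findall` drops the full match and keeps group 1 from each hit.

['s', 'z', 'k']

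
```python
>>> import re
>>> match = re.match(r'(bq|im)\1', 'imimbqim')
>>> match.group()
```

'imim'

The backreference `\1` re-matches whatever the first group consumed, character for character.
`re.match` won't scan ahead — the pattern has to work from the very first character.
The match spans [0:4] → 'imim'.
Captured: group 1 = 'im'.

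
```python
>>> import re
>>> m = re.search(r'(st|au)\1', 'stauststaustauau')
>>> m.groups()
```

`\1` has to match the exact text group 1 already captured.
Unlike `match`, `search` isn't anchored — it looks for the pattern anywhere in the string.
The match spans [4:8] → 'stst'.
Captured: group 1 = 'st'.

('st',)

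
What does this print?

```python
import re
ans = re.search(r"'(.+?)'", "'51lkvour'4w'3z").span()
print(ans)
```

(0, 10)

The `?` after the quantifier makes it lazy — it takes as little as possible before letting the rest of the pattern try.
The match spans [0:10] → "'51lkvour'".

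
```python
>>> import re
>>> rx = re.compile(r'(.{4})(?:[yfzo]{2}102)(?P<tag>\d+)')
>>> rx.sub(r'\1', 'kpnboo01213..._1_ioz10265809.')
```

Pattern: exactly 4 of any character (captured); then exactly 2 of one of [yfzo], then the literal '102' (non-capturing group); then one or more of a digit (captured as 'tag').
Matches: at [14:28] → '_1_ioz10265809'.
Each match is replaced using the text its own group 1 captured.

'kpnboo01213..._1_i.'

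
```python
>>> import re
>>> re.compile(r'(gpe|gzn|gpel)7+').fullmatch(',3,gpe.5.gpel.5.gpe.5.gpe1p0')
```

None

`re.fullmatch` requires the pattern to consume the entire string.
Here the string isn't matched end-to-end, so the call returns None.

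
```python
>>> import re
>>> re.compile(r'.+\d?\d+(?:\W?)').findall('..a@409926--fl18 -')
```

Pattern: one or more of any character; then optionally a digit, then one or more of a digit; then optionally a non-word character (non-capturing group).
Matches: at [0:17] → '..a@409926--fl18 '.
No capturing groups, so `findall` returns the 1 full match string.

['..a@409926--fl18 ']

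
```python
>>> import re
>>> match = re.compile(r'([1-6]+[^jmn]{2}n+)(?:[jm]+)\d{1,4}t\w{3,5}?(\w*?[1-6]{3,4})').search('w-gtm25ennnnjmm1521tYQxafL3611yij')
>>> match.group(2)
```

This matches one or more of a character in [1-6], then exactly 2 of any character except [jmn], then one or more of the literal 'n' (captured); then one or more of one of [jm] (non-capturing group); then 1 to 4 of a digit, then the literal 't', then 3 to 5 of a word character (lazy); then zero or more of a word character (lazy), then 3 to 4 of a character in [1-6] (captured).
A `+?`/`*?`/`{m,n}?` starts at its minimum and grows only as far as needed for what follows to match.
`search` walks the string left to right and returns the first match it finds.
The match spans [5:30] → '25ennnnjmm1521tYQxafL3611'.
Captured: group 1 = '25ennnn', group 2 = 'afL3611'.

'afL3611'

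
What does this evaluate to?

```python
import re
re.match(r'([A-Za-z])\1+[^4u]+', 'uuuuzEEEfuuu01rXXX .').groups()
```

('u',)

The match spans [0:9] → 'uuuuzEEEf'.
Captured: group 1 = 'u'.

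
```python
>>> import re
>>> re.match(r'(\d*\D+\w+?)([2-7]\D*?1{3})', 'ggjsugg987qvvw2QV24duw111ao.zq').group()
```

'ggjsugg987qvvw2QV24duw111'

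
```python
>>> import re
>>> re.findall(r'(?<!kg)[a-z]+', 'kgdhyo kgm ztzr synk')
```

A negative assertion filters positions out without eating any characters.
`findall` yields the raw match text (4 of them) because the pattern has no groups.

['kgdhyo', 'kgm', 'ztzr', 'synk']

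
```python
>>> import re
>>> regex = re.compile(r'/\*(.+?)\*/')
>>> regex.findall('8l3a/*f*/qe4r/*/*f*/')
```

['f', '/*f']

Because there's exactly one group, `findall` drops the full match and keeps group 1 from each hit.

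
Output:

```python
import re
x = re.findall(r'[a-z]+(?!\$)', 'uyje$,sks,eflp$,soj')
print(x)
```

Because the assertion is negative and zero-width, positions next to the forbidden text are skipped.
Since nothing is captured, `findall` lists the 4 matched substrings directly.

['uyj', 'sks', 'efl', 'soj']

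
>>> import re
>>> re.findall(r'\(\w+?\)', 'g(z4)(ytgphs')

With no groups in the pattern, `findall` gives back each whole match — 1 here.

['(z4)']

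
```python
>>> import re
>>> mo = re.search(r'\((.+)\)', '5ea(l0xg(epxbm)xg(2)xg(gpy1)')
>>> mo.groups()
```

('l0xg(epxbm)xg(2)xg(gpy1',)

The match spans [3:28] → '(l0xg(epxbm)xg(2)xg(gpy1)'.
Captured: group 1 = 'l0xg(epxbm)xg(2)xg(gpy1'.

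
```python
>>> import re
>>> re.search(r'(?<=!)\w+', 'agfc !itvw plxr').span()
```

The `(?=…)`/`(?<=…)` assertion just peeks at neighbouring text; it doesn't advance the match position.
`search` walks the string left to right and returns the first match it finds.
The match spans [6:10] → 'itvw'.

(6, 10)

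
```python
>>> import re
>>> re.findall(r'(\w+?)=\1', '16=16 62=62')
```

['16', '62']

The backreference `\1` re-matches whatever the first group consumed, character for character.
`findall` collects group 1 from each match (2 total).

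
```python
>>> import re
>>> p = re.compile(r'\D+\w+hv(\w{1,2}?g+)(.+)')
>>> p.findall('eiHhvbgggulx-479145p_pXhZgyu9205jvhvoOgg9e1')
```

The pattern matches one or more of a non-digit, then one or more of a word character, then the literal 'hv'; then 1 to 2 of a word character (lazy), then one or more of the literal 'g' (captured); then one or more of any character (captured).
Matches: at [0:43] match 'eiHhvbgggulx-479145p_pXhZgyu9205jvhvoOgg9e1', groups = ('oOgg', '9e1').
`findall` packs the 2 group values into a tuple for every match.

[('oOgg', '9e1')]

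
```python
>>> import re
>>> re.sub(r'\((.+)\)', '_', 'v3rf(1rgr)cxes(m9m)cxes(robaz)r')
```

'v3rf_r'

`sub` substitutes '_' at each match site.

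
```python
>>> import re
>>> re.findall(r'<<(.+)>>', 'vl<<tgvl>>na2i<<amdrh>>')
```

['tgvl>>na2i<<amdrh']

One capturing group, so `findall` returns just the captured substring from the one match — 1 in all.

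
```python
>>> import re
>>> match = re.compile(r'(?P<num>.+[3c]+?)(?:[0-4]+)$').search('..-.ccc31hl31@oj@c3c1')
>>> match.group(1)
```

'..-.ccc31hl31@oj@c3c'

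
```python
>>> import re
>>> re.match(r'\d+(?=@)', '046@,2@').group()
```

`re.match` only tries the pattern at the start of the string.
The match spans [0:3] → '046'.

'046'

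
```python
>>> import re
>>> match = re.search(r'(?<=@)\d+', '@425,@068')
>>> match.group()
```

'425'

Because the assertion is zero-width, the text it checks is not consumed and won't appear in the result.
Unlike `match`, `search` isn't anchored — it looks for the pattern anywhere in the string.
The match spans [1:4] → '425'.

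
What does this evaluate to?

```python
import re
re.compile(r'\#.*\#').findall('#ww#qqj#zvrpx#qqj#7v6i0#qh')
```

['#ww#qqj#zvrpx#qqj#7v6i0#']

Scanning left to right: at [0:24] → '#ww#qqj#zvrpx#qqj#7v6i0#'.
Since nothing is captured, `findall` lists the 1 matched substring directly.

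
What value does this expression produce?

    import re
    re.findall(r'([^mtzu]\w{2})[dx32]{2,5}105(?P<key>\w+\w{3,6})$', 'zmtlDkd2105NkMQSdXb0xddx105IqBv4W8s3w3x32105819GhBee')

[('lDk', 'NkMQSdXb0xddx105IqBv4W8s3w3x32105819GhBee')]

This matches any character except [mtzu], then exactly 2 of a word character (captured); then 2 to 5 of one of [dx32], then the literal '105'; then one or more of a word character, then 3 to 6 of a word character (captured as 'key'); then anchored at the end.
Scanning left to right: at [3:52] match 'lDkd2105NkMQSdXb0xddx105IqBv4W8s3w3x32105819GhBee', groups = ('lDk', 'NkMQSdXb0xddx105IqBv4W8s3w3x32105819GhBee').
With 2 capturing groups, `findall` returns a 2-tuple per match.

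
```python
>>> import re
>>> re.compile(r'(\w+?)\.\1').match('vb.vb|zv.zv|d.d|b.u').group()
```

`re.match` won't scan ahead — the pattern has to work from the very first character.
The match spans [0:5] → 'vb.vb'.

'vb.vb'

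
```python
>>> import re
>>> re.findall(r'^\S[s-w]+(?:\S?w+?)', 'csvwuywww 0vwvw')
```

['csvwuyw']

A `+?`/`*?`/`{m,n}?` starts at its minimum and grows only as far as needed for what follows to match.
Since nothing is captured, `findall` lists the 1 matched substring directly.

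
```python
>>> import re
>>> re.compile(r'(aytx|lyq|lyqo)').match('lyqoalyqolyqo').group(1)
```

'lyq'

The match spans [0:3] → 'lyq'.
Captured: group 1 = 'lyq'.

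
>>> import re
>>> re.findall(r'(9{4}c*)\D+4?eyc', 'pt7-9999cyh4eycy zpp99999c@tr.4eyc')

['9999c', '9999c']

This matches exactly 4 of the literal '9', then zero or more of a literal 'c' (captured); then one or more of a non-digit, then optionally the literal '4', then the literal 'eyc'.
Walking the string: at [4:15] match '9999cyh4eyc', group 1 = '9999c'; at [21:34] match '9999c@tr.4eyc', group 1 = '9999c'.
Because there's exactly one group, `findall` drops the full match and keeps group 1 from each hit.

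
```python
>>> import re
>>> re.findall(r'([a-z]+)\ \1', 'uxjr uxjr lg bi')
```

A backreference is literal: `\1` must see the identical characters the first group matched.
One capturing group, so `findall` returns just the captured substring from the one match — 1 in all.

['uxjr']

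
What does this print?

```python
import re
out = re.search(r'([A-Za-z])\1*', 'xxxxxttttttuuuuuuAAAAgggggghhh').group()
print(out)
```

The backreference `\1` re-matches whatever the first group consumed, character for character.
The match spans [0:5] → 'xxxxx'.

xxxxx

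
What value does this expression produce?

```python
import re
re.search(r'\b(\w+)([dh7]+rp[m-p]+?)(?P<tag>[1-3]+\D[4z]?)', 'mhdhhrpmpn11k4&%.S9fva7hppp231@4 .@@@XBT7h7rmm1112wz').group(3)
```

'11k4'

Pattern: a word boundary (`\b`, zero-width); then one or more of a word character (captured); then one or more of one of [dh7], then the literal 'rp', then one or more of a character in [m-p] (lazy) (captured); then one or more of a character in [1-3], then a non-digit, then optionally one of [4z] (captured as 'tag').
Unlike `match`, `search` isn't anchored — it looks for the pattern anywhere in the string.
The match spans [0:14] → 'mhdhhrpmpn11k4'.
Captured: group 1 = 'mhdh', group 2 = 'hrpmpn', group 3 = '11k4'.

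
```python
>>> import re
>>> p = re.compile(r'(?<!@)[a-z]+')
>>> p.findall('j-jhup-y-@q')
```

['j', 'jhup', 'y']

Because the assertion is negative and zero-width, positions next to the forbidden text are skipped.
Scanning left to right: at [0:1] → 'j'; at [2:6] → 'jhup'; at [7:8] → 'y'.
Since nothing is captured, `findall` lists the 3 matched substrings directly.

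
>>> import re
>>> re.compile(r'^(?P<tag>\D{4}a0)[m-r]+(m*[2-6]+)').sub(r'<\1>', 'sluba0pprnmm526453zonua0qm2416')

'<sluba0>zonua0qm2416'

The pattern matches anchored at the start of the string; then exactly 4 of a non-digit, then the literal 'a0' (captured as 'tag'); then one or more of a character in [m-r]; then zero or more of a literal 'm', then one or more of a character in [2-6] (captured).
The replacement refers to a captured group, so each match is rewritten using its own captured text.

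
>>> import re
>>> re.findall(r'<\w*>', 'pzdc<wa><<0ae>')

Since nothing is captured, `findall` lists the 2 matched substrings directly.

['<wa>', '<0ae>']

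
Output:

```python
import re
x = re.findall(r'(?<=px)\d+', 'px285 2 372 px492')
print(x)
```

['285', '492']

The positive lookaround only admits positions where the adjacent text matches; those characters stay outside the span.
With no groups in the pattern, `findall` gives back each whole match — 2 here.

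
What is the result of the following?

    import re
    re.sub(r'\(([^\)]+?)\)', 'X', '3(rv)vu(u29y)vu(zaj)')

'3XvuXvuX'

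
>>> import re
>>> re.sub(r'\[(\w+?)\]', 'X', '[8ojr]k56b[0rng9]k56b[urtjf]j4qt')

'Xk56bXk56bXj4qt'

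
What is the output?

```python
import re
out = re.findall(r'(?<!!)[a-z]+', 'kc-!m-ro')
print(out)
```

`(?!…)`/`(?<!…)` only lets a position through if the neighbouring text does NOT match; no characters are consumed.
Since nothing is captured, `findall` lists the 2 matched substrings directly.

['kc', 'ro']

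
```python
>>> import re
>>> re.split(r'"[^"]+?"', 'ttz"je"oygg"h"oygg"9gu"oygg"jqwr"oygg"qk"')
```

['ttz', 'oygg', 'oygg', 'oygg', 'oygg', '']

Splitting on the pattern gives 6 pieces.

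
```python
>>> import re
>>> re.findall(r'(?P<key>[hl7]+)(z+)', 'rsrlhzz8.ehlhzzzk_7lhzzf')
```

[('lh', 'zz'), ('hlh', 'zzz'), ('7lh', 'zz')]

With 2 capturing groups, `findall` returns a 2-tuple per match.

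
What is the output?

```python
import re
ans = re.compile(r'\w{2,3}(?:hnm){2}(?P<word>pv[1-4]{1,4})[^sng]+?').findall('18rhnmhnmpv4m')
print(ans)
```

['pv4']

The pattern matches 2 to 3 of a word character, then the literal 'hnm' repeated 2 times; then the literal 'pv', then 1 to 4 of a character in [1-4] (captured as 'word'); then one or more of any character except [sng] (lazy).
Scanning left to right: at [0:13] match '18rhnmhnmpv4m', group 1 = 'pv4'.
Because there's exactly one group, `findall` drops the full match and keeps group 1 from the one hit.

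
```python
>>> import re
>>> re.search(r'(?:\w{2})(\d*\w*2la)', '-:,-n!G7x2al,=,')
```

None

The pattern matches exactly 2 of a word character (non-capturing group); then zero or more of a digit, then zero or more of a word character, then the literal '2la' (captured).
`re.search` tries every starting position until one works.
Here nothing in the string fits, so the call returns None.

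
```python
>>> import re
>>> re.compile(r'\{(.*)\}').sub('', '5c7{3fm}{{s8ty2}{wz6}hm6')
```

'5c7hm6'

Each match is replaced by ''.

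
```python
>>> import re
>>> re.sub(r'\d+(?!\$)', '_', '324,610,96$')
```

'_,_,_6$'

The negative lookaround is zero-width — it rules out positions where the adjacent text would match, without consuming anything.
`sub` substitutes '_' at each match site.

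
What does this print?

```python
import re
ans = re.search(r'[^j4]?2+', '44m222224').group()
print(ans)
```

This matches optionally any character except [j4]; then one or more of a literal '2'.
The match spans [2:8] → 'm22222'.

m22222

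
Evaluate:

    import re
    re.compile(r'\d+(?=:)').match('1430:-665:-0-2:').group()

'1430'

Because the assertion is zero-width, the text it checks is not consumed and won't appear in the result.
`match` is anchored at position 0; if the pattern doesn't fit there, it returns None.
The match spans [0:4] → '1430'.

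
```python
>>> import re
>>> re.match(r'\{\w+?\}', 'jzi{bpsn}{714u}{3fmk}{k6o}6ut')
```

None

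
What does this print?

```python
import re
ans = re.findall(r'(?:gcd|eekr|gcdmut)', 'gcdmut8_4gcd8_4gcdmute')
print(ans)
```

['gcd', 'gcd', 'gcd']

The regex engine tests alternatives in the order written; an earlier branch that matches wins even if a later one would match more.
Matches: at [0:3] → 'gcd'; at [9:12] → 'gcd'; at [15:18] → 'gcd'.
Since nothing is captured, `findall` lists the 3 matched substrings directly.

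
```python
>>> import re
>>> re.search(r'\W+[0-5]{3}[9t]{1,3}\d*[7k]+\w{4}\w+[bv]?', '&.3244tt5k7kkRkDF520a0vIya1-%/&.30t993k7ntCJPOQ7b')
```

Pattern: one or more of a non-word character; then exactly 3 of a character in [0-5], then 1 to 3 of one of [9t], then zero or more of a digit; then one or more of one of [7k]; then exactly 4 of a word character; then one or more of a word character, then optionally one of [bv].
`search` walks the string left to right and returns the first match it finds.
Here nothing in the string fits, so the call returns None.

None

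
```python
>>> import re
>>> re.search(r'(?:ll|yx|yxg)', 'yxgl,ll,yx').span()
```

The regex engine tests alternatives in the order written; an earlier branch that matches wins even if a later one would match more.
`re.search` tries every starting position until one works.
The match spans [0:2] → 'yx'.

(0, 2)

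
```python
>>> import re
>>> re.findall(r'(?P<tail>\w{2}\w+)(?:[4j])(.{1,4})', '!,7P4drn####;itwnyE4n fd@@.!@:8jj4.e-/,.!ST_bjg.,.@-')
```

[('itwnyE', 'n fd'), ('8jj', '.e-/'), ('ST_b', 'g.,.')]

With 2 capturing groups, `findall` returns a 2-tuple per match.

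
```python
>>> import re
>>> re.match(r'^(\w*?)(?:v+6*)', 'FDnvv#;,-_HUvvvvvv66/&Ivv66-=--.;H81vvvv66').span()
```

(0, 5)

The pattern matches anchored at the start of the string; then zero or more of a word character (lazy) (captured); then one or more of the literal 'v', then zero or more of the literal '6' (non-capturing group).
`re.match` only tries the pattern at the start of the string.
The match spans [0:5] → 'FDnvv'.
Captured: group 1 = 'FDn'.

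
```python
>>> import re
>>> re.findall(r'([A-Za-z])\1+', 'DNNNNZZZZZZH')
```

['N', 'Z']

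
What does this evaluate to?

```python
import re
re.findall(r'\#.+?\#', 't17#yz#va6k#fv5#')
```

['#yz#', '#fv5#']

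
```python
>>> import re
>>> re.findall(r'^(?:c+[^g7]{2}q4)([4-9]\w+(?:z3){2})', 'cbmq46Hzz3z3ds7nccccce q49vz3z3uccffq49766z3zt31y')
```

['6Hzz3z3']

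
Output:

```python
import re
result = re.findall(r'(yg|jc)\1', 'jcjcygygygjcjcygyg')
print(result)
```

['jc', 'yg', 'jc', 'yg']

`\1` is not a pattern — it's the concrete string captured by group 1, re-applied verbatim.
Walking the string: at [0:4] match 'jcjc', group 1 = 'jc'; at [4:8] match 'ygyg', group 1 = 'yg'; at [10:14] match 'jcjc', group 1 = 'jc'; at [14:18] match 'ygyg', group 1 = 'yg'.
One capturing group, so `findall` returns just the captured substring from each match — 4 in all.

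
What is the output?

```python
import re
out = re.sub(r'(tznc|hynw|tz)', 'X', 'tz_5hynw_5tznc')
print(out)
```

X_5X_5X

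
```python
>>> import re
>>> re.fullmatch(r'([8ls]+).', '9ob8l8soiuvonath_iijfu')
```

None

This matches one or more of one of [8ls] (captured); then any character.
`fullmatch` succeeds only if the pattern covers the string from start to end.
Here the pattern can't cover the whole string, so the call returns None.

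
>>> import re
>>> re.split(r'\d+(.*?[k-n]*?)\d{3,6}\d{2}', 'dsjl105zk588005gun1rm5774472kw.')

['dsjl', 'zk', 'gun', 'rm', 'kw.']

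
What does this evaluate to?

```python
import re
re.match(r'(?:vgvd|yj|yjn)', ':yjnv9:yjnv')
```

None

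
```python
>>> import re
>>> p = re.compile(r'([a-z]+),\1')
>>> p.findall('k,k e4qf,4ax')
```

`\1` is not a pattern — it's the concrete string captured by group 1, re-applied verbatim.
Matches: at [0:3] match 'k,k', group 1 = 'k'.
With a single group, `findall` returns only what that group captured — 1 item.

['k']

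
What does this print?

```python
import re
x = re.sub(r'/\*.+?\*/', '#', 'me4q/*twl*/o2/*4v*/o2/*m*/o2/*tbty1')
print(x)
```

me4q#o2#o2#o2/*tbty1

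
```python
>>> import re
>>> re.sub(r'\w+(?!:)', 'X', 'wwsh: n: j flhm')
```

'Xh: n: X X'

Because the assertion is negative and zero-width, positions next to the forbidden text are skipped.
Every occurrence is swapped for 'X'.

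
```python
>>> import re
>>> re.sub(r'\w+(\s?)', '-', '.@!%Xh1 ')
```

The pattern matches one or more of a word character; then optionally whitespace (captured).
Matches: at [4:8] → 'Xh1 '.
Each match is replaced by '-'.

'.@!%-'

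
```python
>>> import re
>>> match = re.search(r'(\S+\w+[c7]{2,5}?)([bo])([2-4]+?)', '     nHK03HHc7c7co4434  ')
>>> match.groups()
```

The pattern matches one or more of a non-whitespace character, then one or more of a word character, then 2 to 5 of one of [c7] (lazy) (captured); then one of [bo] (captured); then one or more of a character in [2-4] (lazy) (captured).
A non-greedy quantifier consumes as few characters as it can — just enough that the remainder of the pattern still matches from where it stops; whatever follows it matches normally.
Unlike `match`, `search` isn't anchored — it looks for the pattern anywhere in the string.
The match spans [5:19] → 'nHK03HHc7c7co4'.
Captured: group 1 = 'nHK03HHc7c7c', group 2 = 'o', group 3 = '4'.

('nHK03HHc7c7c', 'o', '4')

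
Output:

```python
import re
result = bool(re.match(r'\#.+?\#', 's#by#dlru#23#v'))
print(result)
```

With `match`, the pattern is implicitly anchored at the beginning.
Here position 0 doesn't satisfy it, so the call returns None, and `bool(None)` is False.

False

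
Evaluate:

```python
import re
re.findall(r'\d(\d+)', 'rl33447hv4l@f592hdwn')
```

['3447', '92']

The pattern matches a digit; then one or more of a digit (captured).
Scanning left to right: at [2:7] match '33447', group 1 = '3447'; at [13:16] match '592', group 1 = '92'.
One capturing group, so `findall` returns just the captured substring from each match — 2 in all.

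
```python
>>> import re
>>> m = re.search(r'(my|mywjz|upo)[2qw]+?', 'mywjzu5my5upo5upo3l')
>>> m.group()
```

The match spans [0:3] → 'myw'.

'myw'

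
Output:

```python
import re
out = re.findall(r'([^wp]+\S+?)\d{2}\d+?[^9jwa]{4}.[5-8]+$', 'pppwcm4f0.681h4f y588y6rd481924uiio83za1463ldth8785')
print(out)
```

['cm4f0.681h4f y588y6rd481924uiio83za1']

`findall` collects group 1 from the one match (1 total).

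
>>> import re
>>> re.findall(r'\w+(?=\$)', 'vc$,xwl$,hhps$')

['vc', 'xwl', 'hhps']

Lookahead/lookbehind check context without consuming it, so the matched span excludes the asserted characters.
No capturing groups, so `findall` returns the 3 full match strings.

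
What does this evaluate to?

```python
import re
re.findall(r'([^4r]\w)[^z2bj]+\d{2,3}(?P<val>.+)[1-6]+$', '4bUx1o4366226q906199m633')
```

This matches any character except [4r], then a word character (captured); then one or more of any character except [z2bj], then 2 to 3 of a digit; then one or more of any character (captured as 'val'); then one or more of a character in [1-6]; then anchored at the end.
Matches: at [1:24] match 'bUx1o4366226q906199m633', groups = ('bU', 'q906199m63').
2 groups means the one result is a tuple of 2 captured strings — 1 here.

[('bU', 'q906199m63')]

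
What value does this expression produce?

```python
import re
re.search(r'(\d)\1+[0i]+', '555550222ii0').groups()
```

A backreference is literal: `\1` must see the identical characters the first group matched.
`search` walks the string left to right and returns the first match it finds.
The match spans [0:6] → '555550'.
Captured: group 1 = '5'.

('5',)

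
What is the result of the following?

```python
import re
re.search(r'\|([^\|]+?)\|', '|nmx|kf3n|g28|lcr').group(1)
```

`re.search` tries every starting position until one works.
The match spans [0:5] → '|nmx|'.
Captured: group 1 = 'nmx'.

'nmx'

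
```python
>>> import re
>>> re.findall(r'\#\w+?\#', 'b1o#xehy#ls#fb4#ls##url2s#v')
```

['#xehy#', '#fb4#', '#url2s#']

Matches: at [3:9] → '#xehy#'; at [11:16] → '#fb4#'; at [19:26] → '#url2s#'.
`findall` yields the raw match text (3 of them) because the pattern has no groups.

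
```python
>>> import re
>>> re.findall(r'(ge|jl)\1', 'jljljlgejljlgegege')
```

['jl', 'jl', 'ge']

After group 1 captures some text, `\1` only succeeds where that same text appears again.
Walking the string: at [0:4] match 'jljl', group 1 = 'jl'; at [8:12] match 'jljl', group 1 = 'jl'; at [12:16] match 'gege', group 1 = 'ge'.
`findall` collects group 1 from each match (3 total).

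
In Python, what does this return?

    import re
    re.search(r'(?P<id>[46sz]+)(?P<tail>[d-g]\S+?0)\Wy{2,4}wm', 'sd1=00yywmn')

None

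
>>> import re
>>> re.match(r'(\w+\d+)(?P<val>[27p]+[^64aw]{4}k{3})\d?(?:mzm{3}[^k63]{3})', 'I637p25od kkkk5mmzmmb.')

None

`match` is anchored at position 0; if the pattern doesn't fit there, it returns None.
Here position 0 doesn't satisfy it, so the call returns None.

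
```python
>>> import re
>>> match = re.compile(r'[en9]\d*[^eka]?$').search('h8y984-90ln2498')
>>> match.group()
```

'n2498'

The match spans [10:15] → 'n2498'.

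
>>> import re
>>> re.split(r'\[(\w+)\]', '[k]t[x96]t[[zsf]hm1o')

['', 'k', 't', 'x96', 't[', 'zsf', 'hm1o']

The group in the pattern means `split` returns the separators' captures alongside the pieces.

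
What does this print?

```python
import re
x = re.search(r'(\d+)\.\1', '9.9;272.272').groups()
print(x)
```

The match spans [0:3] → '9.9'.
Captured: group 1 = '9'.

('9',)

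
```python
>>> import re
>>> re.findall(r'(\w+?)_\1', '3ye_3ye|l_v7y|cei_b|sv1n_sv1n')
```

['3ye', 'sv1n']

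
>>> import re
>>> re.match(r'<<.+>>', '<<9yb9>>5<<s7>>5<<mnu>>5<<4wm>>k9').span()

With `match`, the pattern is implicitly anchored at the beginning.
The match spans [0:31] → '<<9yb9>>5<<s7>>5<<mnu>>5<<4wm>>'.

(0, 31)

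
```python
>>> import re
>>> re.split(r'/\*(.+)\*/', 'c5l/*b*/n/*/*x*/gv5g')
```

['c5l', 'b*/n/*/*x', 'gv5g']

Because the pattern has a capturing group, `split` also inserts each captured text between the pieces.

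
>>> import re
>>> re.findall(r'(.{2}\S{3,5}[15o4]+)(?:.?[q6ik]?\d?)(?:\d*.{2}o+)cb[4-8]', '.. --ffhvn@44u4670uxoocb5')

Pattern: exactly 2 of any character, then 3 to 5 of a non-whitespace character, then one or more of one of [15o4] (captured); then optionally any character, then optionally one of [q6ik], then optionally a digit (non-capturing group); then zero or more of a digit, then exactly 2 of any character, then one or more of the literal 'o' (non-capturing group); then the literal 'cb', then a character in [4-8].
Scanning left to right: at [4:25] match '-ffhvn@44u4670uxoocb5', group 1 = '-ffhvn@44'.
One capturing group, so `findall` returns just the captured substring from the one match — 1 in all.

['-ffhvn@44']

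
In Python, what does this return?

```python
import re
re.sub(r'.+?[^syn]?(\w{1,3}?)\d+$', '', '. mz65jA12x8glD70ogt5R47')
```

The pattern matches one or more of any character (lazy), then optionally any character except [syn]; then 1 to 3 of a word character (lazy) (captured); then one or more of a digit; then anchored at the end.
Matches: at [0:24] → '. mz65jA12x8glD70ogt5R47'.
Every occurrence is swapped for ''.

''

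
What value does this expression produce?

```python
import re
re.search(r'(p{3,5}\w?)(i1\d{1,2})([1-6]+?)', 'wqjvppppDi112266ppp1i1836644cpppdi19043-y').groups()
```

('ppppD', 'i112', '2')

This matches 3 to 5 of a literal 'p', then optionally a word character (captured); then the literal 'i1', then 1 to 2 of a digit (captured); then one or more of a character in [1-6] (lazy) (captured).
Because the quantifier is non-greedy, it stops expanding at the earliest point where the rest of the pattern can succeed.
`re.search` tries every starting position until one works.
The match spans [4:14] → 'ppppDi1122'.
Captured: group 1 = 'ppppD', group 2 = 'i112', group 3 = '2'.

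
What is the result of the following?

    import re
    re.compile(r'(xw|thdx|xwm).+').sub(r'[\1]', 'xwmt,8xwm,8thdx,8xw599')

`|` is ordered: at each position the engine commits to the first alternative that works.
Matches: at [0:22] → 'xwmt,8xwm,8thdx,8xw599'.
`\1` in the replacement pulls in group 1's text for each match.

'[xw]'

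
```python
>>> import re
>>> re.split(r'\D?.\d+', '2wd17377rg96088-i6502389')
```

This matches optionally a non-digit, then any character; then one or more of a digit.
Matches to split on: at [1:8] → 'wd17377'; at [8:15] → 'rg96088'; at [15:24] → '-i6502389'.
The string is cut at each match, leaving 4 pieces.

['2', '', '', '']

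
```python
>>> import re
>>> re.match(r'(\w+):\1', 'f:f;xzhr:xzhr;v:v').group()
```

A backreference is literal: `\1` must see the identical characters the first group matched.
`match` is anchored at position 0; if the pattern doesn't fit there, it returns None.
The match spans [0:3] → 'f:f'.
Captured: group 1 = 'f'.

'f:f'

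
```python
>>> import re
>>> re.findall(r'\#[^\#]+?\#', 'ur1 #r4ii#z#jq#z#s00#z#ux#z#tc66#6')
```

['#r4ii#', '#jq#', '#s00#', '#ux#', '#tc66#']

Matches: at [4:10] → '#r4ii#'; at [11:15] → '#jq#'; at [16:21] → '#s00#'; at [22:26] → '#ux#'; at [27:33] → '#tc66#'.
No capturing groups, so `findall` returns the 5 full match strings.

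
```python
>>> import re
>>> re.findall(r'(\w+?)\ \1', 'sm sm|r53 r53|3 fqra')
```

`\1` is not a pattern — it's the concrete string captured by group 1, re-applied verbatim.
Because there's exactly one group, `findall` drops the full match and keeps group 1 from each hit.

['sm', 'r53']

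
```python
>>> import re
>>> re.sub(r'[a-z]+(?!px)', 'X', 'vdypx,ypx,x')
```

A negative assertion filters positions out without eating any characters.
Matches: at [0:5] → 'vdypx'; at [6:9] → 'ypx'; at [10:11] → 'x'.
Every occurrence is swapped for 'X'.

'X,X,X'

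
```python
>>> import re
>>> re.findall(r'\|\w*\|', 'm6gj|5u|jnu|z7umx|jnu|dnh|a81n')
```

['|5u|', '|z7umx|', '|dnh|']

No capturing groups, so `findall` returns the 3 full match strings.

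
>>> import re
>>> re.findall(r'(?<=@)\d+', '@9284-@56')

The positive lookaround only admits positions where the adjacent text matches; those characters stay outside the span.
Since nothing is captured, `findall` lists the 2 matched substrings directly.

['9284', '56']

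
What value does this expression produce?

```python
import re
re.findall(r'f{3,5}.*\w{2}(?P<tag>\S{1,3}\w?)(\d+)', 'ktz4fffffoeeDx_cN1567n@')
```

[('6', '7')]

Multiple groups make `findall` return tuples — one 2-tuple for the one match.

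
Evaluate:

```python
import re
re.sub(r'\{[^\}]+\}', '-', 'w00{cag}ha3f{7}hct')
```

'w00-ha3f-hct'

`sub` substitutes '-' at each match site.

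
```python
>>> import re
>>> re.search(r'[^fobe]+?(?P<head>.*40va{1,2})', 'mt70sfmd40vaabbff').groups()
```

The pattern matches one or more of any character except [fobe] (lazy); then zero or more of any character, then the literal '40v', then 1 to 2 of a literal 'a' (captured as 'head').
With the lazy modifier that quantifier settles for the fewest repetitions that let the rest of the pattern succeed (the atoms after it are unaffected and can still be greedy).
`re.search` tries every starting position until one works.
The match spans [0:13] → 'mt70sfmd40vaa'.
Captured: group 1 = 't70sfmd40vaa'.

('t70sfmd40vaa',)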